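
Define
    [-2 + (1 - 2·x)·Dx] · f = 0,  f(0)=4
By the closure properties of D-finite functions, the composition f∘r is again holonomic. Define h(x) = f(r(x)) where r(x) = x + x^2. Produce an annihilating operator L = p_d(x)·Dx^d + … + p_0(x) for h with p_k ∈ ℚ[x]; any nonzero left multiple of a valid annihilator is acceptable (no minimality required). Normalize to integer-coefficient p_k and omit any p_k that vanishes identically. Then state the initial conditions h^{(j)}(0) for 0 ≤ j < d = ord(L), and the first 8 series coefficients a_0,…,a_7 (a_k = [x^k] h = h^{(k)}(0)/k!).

L = (2 + 4·x) + (-1 + 2·x + 2·x^2)·Dx  (order 1).
h: a_k = 4, 8, 24, 64, 176, 480, 1312, 3584, …
ICs: h(0) = 4.

f: a_k = 4, 8, 16, 32, 64, 128, 256, 512, …
f∘r: x↦r, Dx↦Dx/r' in L_f ⇒ L₀.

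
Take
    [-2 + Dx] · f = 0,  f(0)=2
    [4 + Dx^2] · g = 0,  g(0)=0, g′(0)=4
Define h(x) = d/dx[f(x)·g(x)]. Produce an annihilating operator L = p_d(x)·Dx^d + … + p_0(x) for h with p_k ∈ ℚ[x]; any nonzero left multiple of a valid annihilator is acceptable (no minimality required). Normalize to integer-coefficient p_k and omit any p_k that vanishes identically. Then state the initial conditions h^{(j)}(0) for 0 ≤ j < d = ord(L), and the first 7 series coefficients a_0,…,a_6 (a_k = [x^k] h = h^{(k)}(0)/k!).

f: a_k = 2, 4, 4, 8/3, 4/3, 8/15, 8/45, …
g: a_k = 0, 4, 0, -8/3, 0, 8/15, 0, …
f·g: L₀ = L_f ⊗_s L_g, ord ≤ 1·2.
h=h₀': d/dx-closure on L₀ ⇒ L.
L = 8 - 4·Dx + Dx^2  (order 2).
h: a_k = 8, 32, 32, 0, -64/3, -256/15, -256/45, …
ICs: h(0) = 8, h′(0) = 32.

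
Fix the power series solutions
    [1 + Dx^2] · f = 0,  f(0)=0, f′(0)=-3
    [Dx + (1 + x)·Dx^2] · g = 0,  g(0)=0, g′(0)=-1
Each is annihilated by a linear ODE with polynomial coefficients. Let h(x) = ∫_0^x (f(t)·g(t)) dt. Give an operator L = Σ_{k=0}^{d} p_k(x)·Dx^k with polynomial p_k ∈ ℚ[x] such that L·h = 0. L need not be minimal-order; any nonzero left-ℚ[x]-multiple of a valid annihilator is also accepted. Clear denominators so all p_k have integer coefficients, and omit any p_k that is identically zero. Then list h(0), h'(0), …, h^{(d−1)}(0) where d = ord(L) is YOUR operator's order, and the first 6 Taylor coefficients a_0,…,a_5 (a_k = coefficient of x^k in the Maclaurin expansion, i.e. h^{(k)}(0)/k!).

f: a_k = 0, -3, 0, 1/2, 0, -1/40, …
g: a_k = 0, -1, 1/2, -1/3, 1/4, -1/5, …
h₀=f·g: eliminate ⇒ L₀, order ≤ 2·2.
h=∫₀ˣh₀: take L = L₀·Dx.
L = (-3 + 6·x + 19·x^2 + 16·x^3 + 4·x^4)·Dx + (4 + 20·x + 24·x^2 + 8·x^3)·Dx^2 + (20·x + 42·x^2 + 32·x^3 + 8·x^4)·Dx^3 + (4 + 20·x + 24·x^2 + 8·x^3)·Dx^4 + (3 + 14·x + 23·x^2 + 16·x^3 + 4·x^4)·Dx^5  (order 5).
h: a_k = 0, 0, 0, 1, -3/8, 1/10, …
ICs: h(0) = 0, h′(0) = 0, h′′(0) = 0, h′′′(0) = 6, h′′′′(0) = -9.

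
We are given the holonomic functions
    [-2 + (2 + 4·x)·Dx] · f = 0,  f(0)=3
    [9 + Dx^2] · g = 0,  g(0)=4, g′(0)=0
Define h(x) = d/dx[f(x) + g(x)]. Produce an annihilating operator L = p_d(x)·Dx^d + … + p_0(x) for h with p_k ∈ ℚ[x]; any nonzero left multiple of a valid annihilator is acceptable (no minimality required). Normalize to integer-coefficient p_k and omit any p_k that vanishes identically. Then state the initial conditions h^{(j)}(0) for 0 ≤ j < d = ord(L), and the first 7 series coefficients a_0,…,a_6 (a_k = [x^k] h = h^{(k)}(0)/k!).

L = (-18 - 27·x - 27·x^2) + (-9 - 45·x - 81·x^2 - 54·x^3)·Dx + (-2 - 3·x - 3·x^2)·Dx^2 + (-1 - 5·x - 9·x^2 - 6·x^3)·Dx^3  (order 3).
h: a_k = 3, -39, 9/2, 93/2, 105/8, -1917/40, 693/16, …
ICs: h(0) = 3, h′(0) = -39, h′′(0) = 9.

f: a_k = 3, 3, -3/2, 3/2, -15/8, 21/8, -63/16, …
g: a_k = 4, 0, -18, 0, 27/2, 0, -81/20, …
L₀ := lclm(L_f,L_g); ord L₀ ≤ 1+2.
Derive L from L₀ (diff closure).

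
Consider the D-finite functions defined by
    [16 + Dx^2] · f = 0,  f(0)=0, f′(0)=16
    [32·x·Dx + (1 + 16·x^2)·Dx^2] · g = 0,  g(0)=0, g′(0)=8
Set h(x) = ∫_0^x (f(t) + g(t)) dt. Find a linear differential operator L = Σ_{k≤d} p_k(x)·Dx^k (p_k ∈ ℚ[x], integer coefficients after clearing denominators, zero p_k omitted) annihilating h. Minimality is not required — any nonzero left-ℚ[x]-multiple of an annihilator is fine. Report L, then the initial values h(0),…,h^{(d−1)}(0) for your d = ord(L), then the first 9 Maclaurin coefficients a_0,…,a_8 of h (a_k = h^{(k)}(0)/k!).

f: a_k = 0, 16, 0, -128/3, 0, 512/15, 0, -4096/315, 0, …
g: a_k = 0, 8, 0, -128/3, 0, 2048/5, 0, -32768/7, 0, …
Sum ⇒ L₀ = lclm(L_f,L_g) in ℚ(x)⟨Dx⟩.
h=∫₀ˣh₀: take L = L₀·Dx.
L = (-5632·x + 114688·x^3 + 131072·x^5)·Dx^2 + (-16 + 1792·x^2 + 36864·x^4 + 65536·x^6)·Dx^3 + (-352·x + 7168·x^3 + 8192·x^5)·Dx^4 + (-1 + 112·x^2 + 2304·x^4 + 4096·x^6)·Dx^5  (order 5).
h: a_k = 0, 0, 12, 0, -64/3, 0, 3328/45, 0, -184832/315, …
ICs: h(0) = 0, h′(0) = 0, h′′(0) = 24, h′′′(0) = 0, h′′′′(0) = -512.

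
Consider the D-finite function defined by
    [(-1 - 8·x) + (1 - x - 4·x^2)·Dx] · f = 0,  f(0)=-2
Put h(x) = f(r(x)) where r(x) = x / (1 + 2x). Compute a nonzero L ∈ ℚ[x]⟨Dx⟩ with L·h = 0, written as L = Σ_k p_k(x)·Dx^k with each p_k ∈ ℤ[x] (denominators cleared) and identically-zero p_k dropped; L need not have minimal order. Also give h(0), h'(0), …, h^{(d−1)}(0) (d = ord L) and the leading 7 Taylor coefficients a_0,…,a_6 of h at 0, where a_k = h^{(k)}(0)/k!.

f: a_k = -2, -2, -10, -18, -58, -130, -362, …
Substitute x→r, Dx→(1/r')Dx; clear ⇒ L₀.
L = (1 + 10·x) + (-1 - 5·x - 4·x^2 + 4·x^3)·Dx  (order 1).
h: a_k = -2, -2, -6, 14, -54, 190, -678, …
ICs: h(0) = -2.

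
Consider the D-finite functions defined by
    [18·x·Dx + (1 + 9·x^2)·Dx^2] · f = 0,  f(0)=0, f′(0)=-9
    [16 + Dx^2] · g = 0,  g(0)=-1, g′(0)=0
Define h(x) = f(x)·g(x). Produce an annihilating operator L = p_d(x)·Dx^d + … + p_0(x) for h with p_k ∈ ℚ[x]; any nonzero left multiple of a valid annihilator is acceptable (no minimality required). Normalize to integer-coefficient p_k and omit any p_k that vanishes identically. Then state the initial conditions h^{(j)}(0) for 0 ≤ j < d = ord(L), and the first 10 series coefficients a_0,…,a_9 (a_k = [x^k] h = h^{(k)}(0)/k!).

L = (20800 + 494784·x^2 + 2923776·x^4 + 11943936·x^6 + 26873856·x^8) + (19584·x + 342144·x^3 + 2239488·x^5 + 6718464·x^7)·Dx + (1700 + 42732·x^2 + 318816·x^4 + 1492992·x^6 + 3359232·x^8)·Dx^2 + (1224·x + 21384·x^3 + 139968·x^5 + 419904·x^7)·Dx^3 + (25 + 738·x^2 + 8505·x^4 + 46656·x^6 + 104976·x^8)·Dx^4  (order 4).
h: a_k = 0, 9, 0, -99, 0, 2289/5, 0, -85501/35, 0, 110479/7, …
ICs: h(0) = 0, h′(0) = 9, h′′(0) = 0, h′′′(0) = -594.

f: a_k = 0, -9, 0, 27, 0, -729/5, 0, 6561/7, 0, -6561, …
g: a_k = -1, 0, 8, 0, -32/3, 0, 256/45, 0, -512/315, 0, …
Sym-product of L_f,L_g gives L₀ (≤ ord 4).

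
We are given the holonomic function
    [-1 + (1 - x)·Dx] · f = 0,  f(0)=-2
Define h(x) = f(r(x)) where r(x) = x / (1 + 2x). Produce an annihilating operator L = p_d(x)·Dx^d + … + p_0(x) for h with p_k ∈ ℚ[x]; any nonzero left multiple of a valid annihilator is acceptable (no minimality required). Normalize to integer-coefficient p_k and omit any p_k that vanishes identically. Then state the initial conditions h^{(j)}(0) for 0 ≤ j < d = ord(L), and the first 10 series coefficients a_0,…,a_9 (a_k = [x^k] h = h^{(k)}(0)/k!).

L = -1 + (1 + 3·x + 2·x^2)·Dx  (order 1).
h: a_k = -2, -2, 2, -2, 2, -2, 2, -2, 2, -2, …
ICs: h(0) = -2.

f: a_k = -2, -2, -2, -2, -2, -2, -2, -2, -2, -2, …
f∘r: x↦r, Dx↦Dx/r' in L_f ⇒ L₀.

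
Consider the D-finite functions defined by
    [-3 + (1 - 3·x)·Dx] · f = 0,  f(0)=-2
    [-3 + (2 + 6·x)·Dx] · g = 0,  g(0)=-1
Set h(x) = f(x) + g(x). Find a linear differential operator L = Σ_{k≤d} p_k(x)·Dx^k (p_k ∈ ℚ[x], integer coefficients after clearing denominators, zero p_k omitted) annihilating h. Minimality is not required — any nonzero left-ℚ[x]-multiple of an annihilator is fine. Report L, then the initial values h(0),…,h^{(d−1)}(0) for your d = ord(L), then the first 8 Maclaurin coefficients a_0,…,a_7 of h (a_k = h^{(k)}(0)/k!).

f: a_k = -2, -6, -18, -54, -162, -486, -1458, -4374, …
g: a_k = -1, -3/2, 9/8, -27/16, 405/128, -1701/256, 15309/1024, -72171/2048, …
L₀ := lclm(L_f,L_g); ord L₀ ≤ 1+1.
L = (-45 - 81·x) + (27 + 126·x + 243·x^2)·Dx + (-2 - 18·x + 18·x^2 + 162·x^3)·Dx^2  (order 2).
h: a_k = -3, -15/2, -135/8, -891/16, -20331/128, -126117/256, -1477683/1024, -9030123/2048, …
ICs: h(0) = -3, h′(0) = -15/2.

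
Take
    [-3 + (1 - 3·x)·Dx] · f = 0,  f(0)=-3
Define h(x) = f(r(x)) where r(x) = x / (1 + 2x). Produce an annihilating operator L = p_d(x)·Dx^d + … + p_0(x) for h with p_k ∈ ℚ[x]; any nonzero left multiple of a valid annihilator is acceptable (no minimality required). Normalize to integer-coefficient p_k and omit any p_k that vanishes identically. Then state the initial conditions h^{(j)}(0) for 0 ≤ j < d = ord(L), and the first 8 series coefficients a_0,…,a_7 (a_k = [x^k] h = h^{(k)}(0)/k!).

f: a_k = -3, -9, -27, -81, -243, -729, -2187, -6561, …
L₀ from L_f via x↦r, Dx↦r'^{-1}Dx.
L = 3 + (-1 - x + 2·x^2)·Dx  (order 1).
h: a_k = -3, -9, -9, -9, -9, -9, -9, -9, …
ICs: h(0) = -3.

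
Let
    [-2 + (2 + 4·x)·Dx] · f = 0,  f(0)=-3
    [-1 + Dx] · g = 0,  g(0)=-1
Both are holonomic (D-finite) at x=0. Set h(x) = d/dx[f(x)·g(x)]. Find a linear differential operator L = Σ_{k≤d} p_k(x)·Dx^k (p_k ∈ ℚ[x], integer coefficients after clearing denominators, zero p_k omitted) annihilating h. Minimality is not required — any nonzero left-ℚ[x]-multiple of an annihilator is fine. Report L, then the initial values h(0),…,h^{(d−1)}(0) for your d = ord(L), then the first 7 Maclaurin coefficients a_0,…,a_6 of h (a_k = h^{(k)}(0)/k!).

f: a_k = -3, -3, 3/2, -3/2, 15/8, -21/8, 63/16, …
g: a_k = -1, -1, -1/2, -1/6, -1/24, -1/120, -1/720, …
h₀=f·g: eliminate ⇒ L₀, order ≤ 1·1.
Derive L from L₀ (diff closure).
L = (1 + 4·x + 2·x^2) + (-1 - 3·x - 2·x^2)·Dx  (order 1).
h: a_k = 6, 6, 6, -2, 7, -61/5, 347/15, …
ICs: h(0) = 6.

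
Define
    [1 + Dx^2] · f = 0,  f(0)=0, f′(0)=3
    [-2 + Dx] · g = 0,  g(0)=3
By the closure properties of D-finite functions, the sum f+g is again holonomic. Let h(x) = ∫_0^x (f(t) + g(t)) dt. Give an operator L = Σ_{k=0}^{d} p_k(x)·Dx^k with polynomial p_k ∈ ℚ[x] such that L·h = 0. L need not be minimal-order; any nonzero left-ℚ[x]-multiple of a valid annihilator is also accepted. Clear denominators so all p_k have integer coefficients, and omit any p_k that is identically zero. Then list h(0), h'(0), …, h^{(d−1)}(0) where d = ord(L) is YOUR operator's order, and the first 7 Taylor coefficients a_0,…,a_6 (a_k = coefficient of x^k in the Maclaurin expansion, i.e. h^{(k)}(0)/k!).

L = -2·Dx + Dx^2 - 2·Dx^3 + Dx^4  (order 4).
h: a_k = 0, 3, 9/2, 2, 7/8, 2/5, 11/80, …
ICs: h(0) = 0, h′(0) = 3, h′′(0) = 9, h′′′(0) = 12.

f: a_k = 0, 3, 0, -1/2, 0, 1/40, 0, …
g: a_k = 3, 6, 6, 4, 2, 4/5, 4/15, …
L₀ := lclm(L_f,L_g); ord L₀ ≤ 2+1.
h=∫₀ˣh₀: take L = L₀·Dx.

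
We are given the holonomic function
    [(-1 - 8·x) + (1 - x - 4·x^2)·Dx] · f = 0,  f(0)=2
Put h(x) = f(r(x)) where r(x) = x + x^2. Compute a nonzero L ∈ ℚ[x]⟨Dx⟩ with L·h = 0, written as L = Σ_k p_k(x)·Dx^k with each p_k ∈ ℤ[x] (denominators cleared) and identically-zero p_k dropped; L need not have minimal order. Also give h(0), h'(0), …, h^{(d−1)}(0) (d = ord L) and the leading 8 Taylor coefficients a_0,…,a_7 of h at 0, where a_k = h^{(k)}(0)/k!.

L = (1 + 10·x + 24·x^2 + 16·x^3) + (-1 + x + 5·x^2 + 8·x^3 + 4·x^4)·Dx  (order 1).
h: a_k = 2, 2, 12, 38, 122, 416, 1378, 4586, …
ICs: h(0) = 2.

f: a_k = 2, 2, 10, 18, 58, 130, 362, 882, …
f∘r: x↦r, Dx↦Dx/r' in L_f ⇒ L₀.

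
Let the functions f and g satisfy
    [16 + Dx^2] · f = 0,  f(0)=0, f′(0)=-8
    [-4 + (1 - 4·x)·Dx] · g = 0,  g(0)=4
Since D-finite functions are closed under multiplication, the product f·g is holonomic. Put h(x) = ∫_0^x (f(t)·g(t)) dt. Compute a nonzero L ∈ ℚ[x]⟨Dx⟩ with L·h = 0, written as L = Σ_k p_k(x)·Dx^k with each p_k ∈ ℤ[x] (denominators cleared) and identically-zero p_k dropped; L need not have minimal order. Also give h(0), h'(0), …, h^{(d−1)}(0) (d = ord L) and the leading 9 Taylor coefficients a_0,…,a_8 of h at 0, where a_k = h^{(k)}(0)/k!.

L = (-16 + 64·x)·Dx + 8·Dx^2 + (-1 + 4·x)·Dx^3  (order 3).
h: a_k = 0, 0, -16, -128/3, -320/3, -1024/3, -51712/45, -413696/105, -4342784/315, …
ICs: h(0) = 0, h′(0) = 0, h′′(0) = -32.

f: a_k = 0, -8, 0, 64/3, 0, -256/15, 0, 2048/315, 0, …
g: a_k = 4, 16, 64, 256, 1024, 4096, 16384, 65536, 262144, …
h₀=f·g: eliminate ⇒ L₀, order ≤ 2·1.
∫: right-multiply L₀ by Dx.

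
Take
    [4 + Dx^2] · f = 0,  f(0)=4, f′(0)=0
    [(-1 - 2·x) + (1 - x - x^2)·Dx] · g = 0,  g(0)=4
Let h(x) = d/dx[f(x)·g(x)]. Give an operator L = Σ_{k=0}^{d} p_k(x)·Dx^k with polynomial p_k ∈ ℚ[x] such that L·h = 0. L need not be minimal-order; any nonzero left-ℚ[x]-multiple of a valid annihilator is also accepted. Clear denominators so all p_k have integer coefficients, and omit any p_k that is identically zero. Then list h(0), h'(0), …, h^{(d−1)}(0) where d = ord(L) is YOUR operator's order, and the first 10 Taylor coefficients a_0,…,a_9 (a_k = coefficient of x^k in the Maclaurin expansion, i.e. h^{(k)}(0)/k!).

L = (-6 - 16·x - 8·x^2 + 16·x^3 + 8·x^4) + (-1 + 2·x + 12·x^2 + 8·x^3)·Dx + (1 - 3·x - x^2 + 4·x^3 + 2·x^4)·Dx^2  (order 2).
h: a_k = 16, 0, 48, 320/3, 640/3, 6112/15, 34832/45, 150016/105, 91088/35, 13260832/2835, …
ICs: h(0) = 16, h′(0) = 0.

f: a_k = 4, 0, -8, 0, 8/3, 0, -16/45, 0, 8/315, 0, …
g: a_k = 4, 4, 8, 12, 20, 32, 52, 84, 136, 220, …
L₀ := L_f ⊗_s L_g (sym. prod.), ord ≤ 2.
h=h₀': d/dx-closure on L₀ ⇒ L.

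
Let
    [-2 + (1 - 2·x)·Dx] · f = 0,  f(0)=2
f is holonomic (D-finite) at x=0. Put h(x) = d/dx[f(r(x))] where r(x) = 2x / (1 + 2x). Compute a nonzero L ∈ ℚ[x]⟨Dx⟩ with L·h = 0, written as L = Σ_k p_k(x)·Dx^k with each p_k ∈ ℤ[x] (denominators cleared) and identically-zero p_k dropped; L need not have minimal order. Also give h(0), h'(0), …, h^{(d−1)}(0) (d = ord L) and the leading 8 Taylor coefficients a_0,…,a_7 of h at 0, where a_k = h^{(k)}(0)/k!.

L = 4 + (-1 + 2·x)·Dx  (order 1).
h: a_k = 8, 32, 96, 256, 640, 1536, 3584, 8192, …
ICs: h(0) = 8.

f: a_k = 2, 4, 8, 16, 32, 64, 128, 256, …
L₀ from L_f via x↦r, Dx↦r'^{-1}Dx.
h=h₀': d/dx-closure on L₀ ⇒ L.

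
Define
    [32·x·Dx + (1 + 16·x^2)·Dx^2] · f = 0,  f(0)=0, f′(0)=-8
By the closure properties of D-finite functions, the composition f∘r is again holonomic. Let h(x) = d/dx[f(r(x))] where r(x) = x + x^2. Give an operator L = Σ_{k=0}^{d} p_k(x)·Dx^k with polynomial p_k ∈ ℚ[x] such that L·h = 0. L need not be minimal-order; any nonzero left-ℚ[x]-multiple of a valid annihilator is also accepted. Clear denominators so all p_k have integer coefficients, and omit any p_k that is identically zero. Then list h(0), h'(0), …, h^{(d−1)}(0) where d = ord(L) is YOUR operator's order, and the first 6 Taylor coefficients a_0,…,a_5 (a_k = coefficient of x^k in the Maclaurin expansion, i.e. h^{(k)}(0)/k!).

L = (-2 + 32·x + 128·x^2 + 192·x^3 + 96·x^4) + (1 + 2·x + 16·x^2 + 64·x^3 + 80·x^4 + 32·x^5)·Dx  (order 1).
h: a_k = -8, -16, 128, 512, -1408, -12032, …
ICs: h(0) = -8.

f: a_k = 0, -8, 0, 128/3, 0, -2048/5, …
h₀=f(r): pull back L_f along r ⇒ L₀.
h=h₀': d/dx-closure on L₀ ⇒ L.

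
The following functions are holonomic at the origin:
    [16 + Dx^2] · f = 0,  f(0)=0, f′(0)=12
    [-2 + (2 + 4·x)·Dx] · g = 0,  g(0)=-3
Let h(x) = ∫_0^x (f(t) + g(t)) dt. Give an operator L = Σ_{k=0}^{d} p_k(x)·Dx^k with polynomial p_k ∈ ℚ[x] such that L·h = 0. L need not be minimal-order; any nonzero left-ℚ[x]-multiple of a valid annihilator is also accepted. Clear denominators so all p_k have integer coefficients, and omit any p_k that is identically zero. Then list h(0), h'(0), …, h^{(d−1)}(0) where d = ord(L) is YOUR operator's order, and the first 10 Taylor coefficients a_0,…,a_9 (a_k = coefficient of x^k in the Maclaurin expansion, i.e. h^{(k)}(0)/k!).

f: a_k = 0, 12, 0, -32, 0, 128/5, 0, -1024/105, 0, 2048/945, …
g: a_k = -3, -3, 3/2, -3/2, 15/8, -21/8, 63/16, -99/16, 1287/128, -2145/128, …
L₀ := lclm(L_f,L_g); ord L₀ ≤ 2+1.
h=∫h₀ ⇒ L = L₀·Dx.
L = (-304 - 1024·x - 1024·x^2)·Dx + (240 + 1504·x + 3072·x^2 + 2048·x^3)·Dx^2 + (-19 - 64·x - 64·x^2)·Dx^3 + (15 + 94·x + 192·x^2 + 128·x^3)·Dx^4  (order 4).
h: a_k = 0, -3, 9/2, 1/2, -67/8, 3/8, 919/240, 9/16, -26779/13440, 143/128, …
ICs: h(0) = 0, h′(0) = -3, h′′(0) = 9, h′′′(0) = 3.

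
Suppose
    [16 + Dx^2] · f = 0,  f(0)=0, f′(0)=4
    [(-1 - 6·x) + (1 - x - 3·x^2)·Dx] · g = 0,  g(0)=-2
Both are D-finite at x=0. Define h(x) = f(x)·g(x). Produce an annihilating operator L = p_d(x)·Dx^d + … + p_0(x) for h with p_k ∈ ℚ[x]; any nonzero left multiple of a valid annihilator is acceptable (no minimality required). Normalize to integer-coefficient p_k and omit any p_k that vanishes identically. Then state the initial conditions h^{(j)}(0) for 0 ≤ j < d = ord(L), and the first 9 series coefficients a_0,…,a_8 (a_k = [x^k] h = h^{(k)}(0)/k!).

L = (-10 + 16·x + 48·x^2) + (2 + 12·x)·Dx + (-1 + x + 3·x^2)·Dx^2  (order 2).
h: a_k = 0, -8, -8, -32/3, -104/3, -1256/15, -2816/15, -136216/315, -313624/315, …
ICs: h(0) = 0, h′(0) = -8.

f: a_k = 0, 4, 0, -32/3, 0, 128/15, 0, -1024/315, 0, …
g: a_k = -2, -2, -8, -14, -38, -80, -194, -434, -1016, …
f·g: L₀ = L_f ⊗_s L_g, ord ≤ 2·1.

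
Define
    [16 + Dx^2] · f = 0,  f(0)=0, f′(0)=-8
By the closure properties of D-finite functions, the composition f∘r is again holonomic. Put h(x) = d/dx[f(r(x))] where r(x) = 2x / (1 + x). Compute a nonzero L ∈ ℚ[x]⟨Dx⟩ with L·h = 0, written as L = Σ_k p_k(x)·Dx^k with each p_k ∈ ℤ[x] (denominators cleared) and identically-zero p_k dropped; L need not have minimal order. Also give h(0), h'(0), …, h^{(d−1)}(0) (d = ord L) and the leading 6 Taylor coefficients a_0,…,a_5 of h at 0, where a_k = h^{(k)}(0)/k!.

f: a_k = 0, -8, 0, 64/3, 0, -256/15, …
f∘r: x↦r, Dx↦Dx/r' in L_f ⇒ L₀.
Derive L from L₀ (diff closure).
L = (70 + 12·x + 6·x^2) + (6 + 18·x + 18·x^2 + 6·x^3)·Dx + (1 + 4·x + 6·x^2 + 4·x^3 + x^4)·Dx^2  (order 2).
h: a_k = -16, 32, 464, -1984, 6928/3, 6240, …
ICs: h(0) = -16, h′(0) = 32.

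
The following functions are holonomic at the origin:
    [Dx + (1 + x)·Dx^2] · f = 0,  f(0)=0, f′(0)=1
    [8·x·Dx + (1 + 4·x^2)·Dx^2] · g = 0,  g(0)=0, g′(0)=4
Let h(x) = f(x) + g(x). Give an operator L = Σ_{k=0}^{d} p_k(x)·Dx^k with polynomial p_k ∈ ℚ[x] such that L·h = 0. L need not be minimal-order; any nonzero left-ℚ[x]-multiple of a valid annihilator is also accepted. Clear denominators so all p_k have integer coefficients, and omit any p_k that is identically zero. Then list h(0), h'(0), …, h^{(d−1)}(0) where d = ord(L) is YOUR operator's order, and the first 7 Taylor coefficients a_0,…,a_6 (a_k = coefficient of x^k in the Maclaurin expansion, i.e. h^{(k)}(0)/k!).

L = (-8 - 24·x + 96·x^2 + 32·x^3)·Dx + (-10 - 16·x + 72·x^2 + 192·x^3 + 64·x^4)·Dx^2 + (-1 + 7·x + 8·x^2 + 32·x^3 + 48·x^4 + 16·x^5)·Dx^3  (order 3).
h: a_k = 0, 5, -1/2, -5, -1/4, 13, -1/6, …
ICs: h(0) = 0, h′(0) = 5, h′′(0) = -1.

f: a_k = 0, 1, -1/2, 1/3, -1/4, 1/5, -1/6, …
g: a_k = 0, 4, 0, -16/3, 0, 64/5, 0, …
L₀ := lclm(L_f,L_g); ord L₀ ≤ 2+2.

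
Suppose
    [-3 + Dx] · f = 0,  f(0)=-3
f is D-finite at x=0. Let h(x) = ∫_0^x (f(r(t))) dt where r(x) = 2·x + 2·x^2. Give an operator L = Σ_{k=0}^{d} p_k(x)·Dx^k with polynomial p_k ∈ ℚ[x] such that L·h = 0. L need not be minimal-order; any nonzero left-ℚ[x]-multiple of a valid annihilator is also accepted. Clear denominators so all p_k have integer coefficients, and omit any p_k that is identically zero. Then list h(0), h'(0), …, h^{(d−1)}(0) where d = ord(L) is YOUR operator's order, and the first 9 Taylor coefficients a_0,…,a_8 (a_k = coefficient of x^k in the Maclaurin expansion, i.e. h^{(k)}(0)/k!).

f: a_k = -3, -9, -27/2, -27/2, -81/8, -243/40, -243/80, -729/560, -2187/4480, …
h₀=f(r): pull back L_f along r ⇒ L₀.
Integrate: L := L₀·Dx.
L = (-6 - 12·x)·Dx + Dx^2  (order 2).
h: a_k = 0, -3, -9, -24, -54, -108, -972/5, -11232/35, -17172/35, …
ICs: h(0) = 0, h′(0) = -3.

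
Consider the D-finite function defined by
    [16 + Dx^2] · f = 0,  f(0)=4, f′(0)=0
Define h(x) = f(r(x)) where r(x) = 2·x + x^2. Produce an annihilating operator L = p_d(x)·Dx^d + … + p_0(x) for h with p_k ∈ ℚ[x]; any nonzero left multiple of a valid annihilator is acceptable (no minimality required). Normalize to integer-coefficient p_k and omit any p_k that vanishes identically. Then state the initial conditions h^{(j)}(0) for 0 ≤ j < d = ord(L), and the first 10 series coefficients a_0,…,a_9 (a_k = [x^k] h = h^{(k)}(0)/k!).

L = (64 + 192·x + 192·x^2 + 64·x^3) - Dx + (1 + x)·Dx^2  (order 2).
h: a_k = 4, 0, -128, -128, 1952/3, 4096/3, -19456/45, -60416/15, -1182592/315, 950272/315, …
ICs: h(0) = 4, h′(0) = 0.

f: a_k = 4, 0, -32, 0, 128/3, 0, -1024/45, 0, 2048/315, 0, …
h₀=f(r): pull back L_f along r ⇒ L₀.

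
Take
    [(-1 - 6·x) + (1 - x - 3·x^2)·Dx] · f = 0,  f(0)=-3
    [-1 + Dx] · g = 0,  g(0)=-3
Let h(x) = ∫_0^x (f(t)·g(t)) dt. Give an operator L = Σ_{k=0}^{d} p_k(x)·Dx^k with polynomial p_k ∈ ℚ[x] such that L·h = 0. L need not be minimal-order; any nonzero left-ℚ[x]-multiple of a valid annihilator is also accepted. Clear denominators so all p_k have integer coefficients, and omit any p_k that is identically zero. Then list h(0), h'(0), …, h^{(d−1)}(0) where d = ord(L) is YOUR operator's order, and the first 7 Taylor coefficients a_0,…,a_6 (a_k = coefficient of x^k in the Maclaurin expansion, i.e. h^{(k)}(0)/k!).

L = (2 + 5·x - 3·x^2)·Dx + (-1 + x + 3·x^2)·Dx^2  (order 2).
h: a_k = 0, 9, 9, 33/2, 105/4, 2031/40, 3793/40, …
ICs: h(0) = 0, h′(0) = 9.

f: a_k = -3, -3, -12, -21, -57, -120, -291, …
g: a_k = -3, -3, -3/2, -1/2, -1/8, -1/40, -1/240, …
f·g: L₀ = L_f ⊗_s L_g, ord ≤ 1·1.
∫: right-multiply L₀ by Dx.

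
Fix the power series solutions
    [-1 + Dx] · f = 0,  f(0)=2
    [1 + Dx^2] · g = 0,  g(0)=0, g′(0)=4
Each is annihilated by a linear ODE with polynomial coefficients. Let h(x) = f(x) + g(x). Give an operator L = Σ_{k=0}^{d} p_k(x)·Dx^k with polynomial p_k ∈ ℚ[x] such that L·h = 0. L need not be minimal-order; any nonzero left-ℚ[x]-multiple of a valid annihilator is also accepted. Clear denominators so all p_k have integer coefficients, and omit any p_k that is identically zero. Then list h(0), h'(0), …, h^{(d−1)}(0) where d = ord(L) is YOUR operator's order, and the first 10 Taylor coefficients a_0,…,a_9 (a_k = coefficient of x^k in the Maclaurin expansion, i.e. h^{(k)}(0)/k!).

L = -1 + Dx - Dx^2 + Dx^3  (order 3).
h: a_k = 2, 6, 1, -1/3, 1/12, 1/20, 1/360, -1/2520, 1/20160, 1/60480, …
ICs: h(0) = 2, h′(0) = 6, h′′(0) = 2.

f: a_k = 2, 2, 1, 1/3, 1/12, 1/60, 1/360, 1/2520, 1/20160, 1/181440, …
g: a_k = 0, 4, 0, -2/3, 0, 1/30, 0, -1/1260, 0, 1/90720, …
L₀ := lclm(L_f,L_g); ord L₀ ≤ 1+2.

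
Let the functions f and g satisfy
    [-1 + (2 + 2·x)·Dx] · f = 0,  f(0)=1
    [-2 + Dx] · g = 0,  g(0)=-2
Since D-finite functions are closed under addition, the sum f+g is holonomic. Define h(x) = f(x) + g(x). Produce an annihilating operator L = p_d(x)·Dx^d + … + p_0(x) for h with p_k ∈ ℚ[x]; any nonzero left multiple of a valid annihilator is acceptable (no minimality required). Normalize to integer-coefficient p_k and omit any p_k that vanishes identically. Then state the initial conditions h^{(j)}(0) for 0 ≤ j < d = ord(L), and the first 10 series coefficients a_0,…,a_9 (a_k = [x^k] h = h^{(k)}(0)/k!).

f: a_k = 1, 1/2, -1/8, 1/16, -5/128, 7/256, -21/1024, 33/2048, -429/32768, 715/65536, …
g: a_k = -2, -4, -4, -8/3, -4/3, -8/15, -8/45, -16/315, -4/315, -8/2835, …
L₀ := lclm(L_f,L_g); ord L₀ ≤ 1+1.
L = (10 + 8·x) + (-17 - 32·x - 16·x^2)·Dx + (6 + 14·x + 8·x^2)·Dx^2  (order 2).
h: a_k = -1, -7/2, -33/8, -125/48, -527/384, -1943/3840, -9137/46080, -22373/645120, -266207/10321920, 1502737/185794560, …
ICs: h(0) = -1, h′(0) = -7/2.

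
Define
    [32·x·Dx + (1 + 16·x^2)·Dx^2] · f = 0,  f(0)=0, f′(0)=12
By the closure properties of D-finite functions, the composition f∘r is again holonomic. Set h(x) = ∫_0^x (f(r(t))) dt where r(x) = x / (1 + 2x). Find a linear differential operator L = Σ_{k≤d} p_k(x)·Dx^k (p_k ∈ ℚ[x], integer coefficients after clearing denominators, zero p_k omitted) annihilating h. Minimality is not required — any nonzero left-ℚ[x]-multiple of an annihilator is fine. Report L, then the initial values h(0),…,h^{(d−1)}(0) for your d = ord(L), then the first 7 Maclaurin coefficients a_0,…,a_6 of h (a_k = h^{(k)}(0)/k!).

f: a_k = 0, 12, 0, -64, 0, 3072/5, 0, …
Change of var in L_f (x↦r) gives L₀.
h=∫h₀ ⇒ L = L₀·Dx.
L = (4 + 40·x)·Dx^2 + (1 + 4·x + 20·x^2)·Dx^3  (order 3).
h: a_k = 0, 0, 6, -8, -4, 288/5, -608/5, …
ICs: h(0) = 0, h′(0) = 0, h′′(0) = 12.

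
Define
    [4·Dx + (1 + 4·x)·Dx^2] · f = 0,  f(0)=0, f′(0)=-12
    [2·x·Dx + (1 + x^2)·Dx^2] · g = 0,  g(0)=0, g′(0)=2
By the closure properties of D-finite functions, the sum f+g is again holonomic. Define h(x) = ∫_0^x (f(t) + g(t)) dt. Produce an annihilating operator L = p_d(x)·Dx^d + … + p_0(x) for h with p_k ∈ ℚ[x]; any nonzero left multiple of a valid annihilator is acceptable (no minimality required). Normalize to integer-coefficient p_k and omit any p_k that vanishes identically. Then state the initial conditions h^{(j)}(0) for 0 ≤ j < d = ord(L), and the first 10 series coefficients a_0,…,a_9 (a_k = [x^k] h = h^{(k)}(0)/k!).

L = (-4 - 48·x + 12·x^2 + 16·x^3)·Dx^2 + (-17 - 8·x - 45·x^2 + 24·x^3 + 32·x^4)·Dx^3 + (-2 - 7·x + 4·x^2 + x^3 + 6·x^4 + 8·x^5)·Dx^4  (order 4).
h: a_k = 0, 0, -5, 8, -97/6, 192/5, -307/3, 2048/7, -3511/4, 8192/3, …
ICs: h(0) = 0, h′(0) = 0, h′′(0) = -10, h′′′(0) = 48.

f: a_k = 0, -12, 24, -64, 192, -3072/5, 2048, -49152/7, 24576, -262144/3, …
g: a_k = 0, 2, 0, -2/3, 0, 2/5, 0, -2/7, 0, 2/9, …
h₀=f+g: left-lcm gives L₀, ord ≤ 4.
h=∫h₀ ⇒ L = L₀·Dx.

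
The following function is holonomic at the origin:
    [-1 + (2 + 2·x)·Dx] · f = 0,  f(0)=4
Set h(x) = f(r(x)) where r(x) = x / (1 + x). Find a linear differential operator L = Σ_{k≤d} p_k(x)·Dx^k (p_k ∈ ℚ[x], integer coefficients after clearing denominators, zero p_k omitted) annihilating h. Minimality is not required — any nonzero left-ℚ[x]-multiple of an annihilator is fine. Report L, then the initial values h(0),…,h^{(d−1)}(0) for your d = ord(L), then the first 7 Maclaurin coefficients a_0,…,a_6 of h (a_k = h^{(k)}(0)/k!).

f: a_k = 4, 2, -1/2, 1/4, -5/32, 7/64, -21/256, …
h₀=f(r): pull back L_f along r ⇒ L₀.
L = -1 + (2 + 6·x + 4·x^2)·Dx  (order 1).
h: a_k = 4, 2, -5/2, 13/4, -141/32, 399/64, -2353/256, …
ICs: h(0) = 4.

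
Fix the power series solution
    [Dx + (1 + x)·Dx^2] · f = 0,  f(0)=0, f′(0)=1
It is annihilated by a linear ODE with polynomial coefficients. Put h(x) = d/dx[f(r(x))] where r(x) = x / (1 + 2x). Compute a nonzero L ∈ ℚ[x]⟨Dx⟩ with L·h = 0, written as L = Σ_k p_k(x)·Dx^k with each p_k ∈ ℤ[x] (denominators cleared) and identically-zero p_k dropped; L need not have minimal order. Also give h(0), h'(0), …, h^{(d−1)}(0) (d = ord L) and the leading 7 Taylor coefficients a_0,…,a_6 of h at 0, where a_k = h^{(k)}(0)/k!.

L = (5 + 12·x) + (1 + 5·x + 6·x^2)·Dx  (order 1).
h: a_k = 1, -5, 19, -65, 211, -665, 2059, …
ICs: h(0) = 1.

f: a_k = 0, 1, -1/2, 1/3, -1/4, 1/5, -1/6, …
Change of var in L_f (x↦r) gives L₀.
Differentiate: ansatz ord ≤ ord L₀ ⇒ L.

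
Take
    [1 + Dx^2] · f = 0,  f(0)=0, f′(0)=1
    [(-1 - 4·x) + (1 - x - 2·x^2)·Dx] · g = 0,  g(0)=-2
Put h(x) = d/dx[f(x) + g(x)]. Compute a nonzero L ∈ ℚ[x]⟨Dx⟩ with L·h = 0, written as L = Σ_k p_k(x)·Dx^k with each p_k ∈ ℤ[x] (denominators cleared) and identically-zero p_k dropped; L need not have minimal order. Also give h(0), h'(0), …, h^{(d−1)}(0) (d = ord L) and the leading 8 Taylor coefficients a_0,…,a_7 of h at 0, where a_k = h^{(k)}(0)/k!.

L = (270 + 1200·x + 2862·x^2 + 1860·x^3 + 1920·x^4 + 144·x^5 + 96·x^6) + (-31 - 115·x + 75·x^2 + 241·x^3 + 430·x^4 + 372·x^5 + 56·x^6 + 32·x^7)·Dx + (270 + 1200·x + 2862·x^2 + 1860·x^3 + 1920·x^4 + 144·x^5 + 96·x^6)·Dx^2 + (-31 - 115·x + 75·x^2 + 241·x^3 + 430·x^4 + 372·x^5 + 56·x^6 + 32·x^7)·Dx^3  (order 3).
h: a_k = -1, -12, -61/2, -88, -5039/24, -516, -856801/720, -2736, …
ICs: h(0) = -1, h′(0) = -12, h′′(0) = -61.

f: a_k = 0, 1, 0, -1/6, 0, 1/120, 0, -1/5040, …
g: a_k = -2, -2, -6, -10, -22, -42, -86, -170, …
h₀=f+g: left-lcm gives L₀, ord ≤ 3.
h₀' ⇒ L via d/dx closure of L₀.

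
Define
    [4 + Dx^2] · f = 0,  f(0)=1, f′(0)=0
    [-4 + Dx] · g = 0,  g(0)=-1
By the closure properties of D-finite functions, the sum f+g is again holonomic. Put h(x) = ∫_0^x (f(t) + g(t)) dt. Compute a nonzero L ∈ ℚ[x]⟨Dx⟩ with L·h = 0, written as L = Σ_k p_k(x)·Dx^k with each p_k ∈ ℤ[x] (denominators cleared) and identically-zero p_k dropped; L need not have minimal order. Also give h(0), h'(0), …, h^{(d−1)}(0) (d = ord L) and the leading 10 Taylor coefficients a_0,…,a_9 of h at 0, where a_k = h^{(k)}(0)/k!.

L = -16·Dx + 4·Dx^2 - 4·Dx^3 + Dx^4  (order 4).
h: a_k = 0, 0, -2, -10/3, -8/3, -2, -64/45, -52/63, -128/315, -34/189, …
ICs: h(0) = 0, h′(0) = 0, h′′(0) = -4, h′′′(0) = -20.

f: a_k = 1, 0, -2, 0, 2/3, 0, -4/45, 0, 2/315, 0, …
g: a_k = -1, -4, -8, -32/3, -32/3, -128/15, -256/45, -1024/315, -512/315, -2048/2835, …
f+g: L₀ = lclm(L_f,L_g), ord ≤ 2+1.
h=∫h₀ ⇒ L = L₀·Dx.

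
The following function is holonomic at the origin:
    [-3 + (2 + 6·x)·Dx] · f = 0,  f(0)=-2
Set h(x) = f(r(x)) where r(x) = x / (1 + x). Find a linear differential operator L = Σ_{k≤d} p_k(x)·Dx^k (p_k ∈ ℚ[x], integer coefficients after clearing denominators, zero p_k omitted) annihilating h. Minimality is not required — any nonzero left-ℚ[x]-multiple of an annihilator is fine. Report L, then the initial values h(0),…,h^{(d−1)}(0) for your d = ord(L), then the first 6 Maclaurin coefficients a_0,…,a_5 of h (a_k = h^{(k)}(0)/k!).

L = -3 + (2 + 10·x + 8·x^2)·Dx  (order 1).
h: a_k = -2, -3, 21/4, -87/8, 1677/64, -9069/128, …
ICs: h(0) = -2.

f: a_k = -2, -3, 9/4, -27/8, 405/64, -1701/128, …
h₀=f(r): pull back L_f along r ⇒ L₀.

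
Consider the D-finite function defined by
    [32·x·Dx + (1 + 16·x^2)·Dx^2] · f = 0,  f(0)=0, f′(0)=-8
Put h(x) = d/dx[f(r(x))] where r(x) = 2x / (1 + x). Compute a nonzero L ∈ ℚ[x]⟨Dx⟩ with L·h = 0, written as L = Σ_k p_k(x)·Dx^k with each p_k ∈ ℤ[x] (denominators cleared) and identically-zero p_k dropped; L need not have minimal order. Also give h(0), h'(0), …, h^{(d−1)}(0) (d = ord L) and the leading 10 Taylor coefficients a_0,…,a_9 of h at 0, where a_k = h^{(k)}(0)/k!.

L = (2 + 130·x) + (1 + 2·x + 65·x^2)·Dx  (order 1).
h: a_k = -16, 32, 976, -4032, -55376, 372832, 2853776, -29941632, -125612176, 2197430432, …
ICs: h(0) = -16.

f: a_k = 0, -8, 0, 128/3, 0, -2048/5, 0, 32768/7, 0, -524288/9, …
Change of var in L_f (x↦r) gives L₀.
Differentiate: ansatz ord ≤ ord L₀ ⇒ L.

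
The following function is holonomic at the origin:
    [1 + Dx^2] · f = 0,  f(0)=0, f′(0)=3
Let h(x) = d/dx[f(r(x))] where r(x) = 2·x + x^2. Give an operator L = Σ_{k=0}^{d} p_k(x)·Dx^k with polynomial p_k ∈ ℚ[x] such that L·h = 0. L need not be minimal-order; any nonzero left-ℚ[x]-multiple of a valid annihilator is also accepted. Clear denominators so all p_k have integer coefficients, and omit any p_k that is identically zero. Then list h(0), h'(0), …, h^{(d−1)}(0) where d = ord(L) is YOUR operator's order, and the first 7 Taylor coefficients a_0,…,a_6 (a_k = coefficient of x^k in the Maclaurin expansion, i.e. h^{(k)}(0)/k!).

f: a_k = 0, 3, 0, -1/2, 0, 1/40, 0, …
f∘r: x↦r, Dx↦Dx/r' in L_f ⇒ L₀.
Differentiate: ansatz ord ≤ ord L₀ ⇒ L.
L = (7 + 16·x + 24·x^2 + 16·x^3 + 4·x^4) + (-3 - 3·x)·Dx + (1 + 2·x + x^2)·Dx^2  (order 2).
h: a_k = 6, 6, -12, -24, -11, 9, 202/15, …
ICs: h(0) = 6, h′(0) = 6.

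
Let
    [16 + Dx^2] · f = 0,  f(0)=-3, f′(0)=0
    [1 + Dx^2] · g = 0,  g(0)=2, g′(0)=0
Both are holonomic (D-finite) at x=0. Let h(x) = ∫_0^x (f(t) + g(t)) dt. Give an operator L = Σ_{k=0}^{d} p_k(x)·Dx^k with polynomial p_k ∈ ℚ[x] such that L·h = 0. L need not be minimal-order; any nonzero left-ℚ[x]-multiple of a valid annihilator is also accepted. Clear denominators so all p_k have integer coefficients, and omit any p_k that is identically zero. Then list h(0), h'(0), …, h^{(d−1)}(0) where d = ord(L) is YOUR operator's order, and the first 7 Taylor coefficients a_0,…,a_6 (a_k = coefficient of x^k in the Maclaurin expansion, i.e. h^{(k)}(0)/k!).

f: a_k = -3, 0, 24, 0, -32, 0, 256/15, …
g: a_k = 2, 0, -1, 0, 1/12, 0, -1/360, …
h₀=f+g: left-lcm gives L₀, ord ≤ 4.
h=∫₀ˣh₀: take L = L₀·Dx.
L = 16·Dx + 17·Dx^3 + Dx^5  (order 5).
h: a_k = 0, -1, 0, 23/3, 0, -383/60, 0, …
ICs: h(0) = 0, h′(0) = -1, h′′(0) = 0, h′′′(0) = 46, h′′′′(0) = 0.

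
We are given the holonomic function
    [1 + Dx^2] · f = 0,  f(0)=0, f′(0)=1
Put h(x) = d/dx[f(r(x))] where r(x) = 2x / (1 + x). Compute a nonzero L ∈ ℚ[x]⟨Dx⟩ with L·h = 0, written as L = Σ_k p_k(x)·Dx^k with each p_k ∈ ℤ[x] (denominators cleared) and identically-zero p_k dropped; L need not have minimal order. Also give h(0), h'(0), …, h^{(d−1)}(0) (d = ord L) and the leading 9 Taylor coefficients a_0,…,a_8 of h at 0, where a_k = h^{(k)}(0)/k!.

L = (10 + 12·x + 6·x^2) + (6 + 18·x + 18·x^2 + 6·x^3)·Dx + (1 + 4·x + 6·x^2 + 4·x^3 + x^4)·Dx^2  (order 2).
h: a_k = 2, -4, 2, 8, -86/3, 60, -4418/45, 6064/45, -49262/315, …
ICs: h(0) = 2, h′(0) = -4.

f: a_k = 0, 1, 0, -1/6, 0, 1/120, 0, -1/5040, 0, …
Change of var in L_f (x↦r) gives L₀.
h₀' ⇒ L via d/dx closure of L₀.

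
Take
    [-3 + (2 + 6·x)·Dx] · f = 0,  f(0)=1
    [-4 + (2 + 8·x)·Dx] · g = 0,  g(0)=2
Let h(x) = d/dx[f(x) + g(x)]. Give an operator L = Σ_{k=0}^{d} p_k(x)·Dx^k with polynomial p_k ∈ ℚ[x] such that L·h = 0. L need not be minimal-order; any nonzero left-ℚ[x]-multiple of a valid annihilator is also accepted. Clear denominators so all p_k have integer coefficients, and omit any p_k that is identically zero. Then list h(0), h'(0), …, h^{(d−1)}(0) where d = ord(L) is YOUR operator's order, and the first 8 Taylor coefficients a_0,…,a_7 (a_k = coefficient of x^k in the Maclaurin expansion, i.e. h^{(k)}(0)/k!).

L = -18 + (-21 - 72·x)·Dx + (-2 - 14·x - 24·x^2)·Dx^2  (order 2).
h: a_k = 11/2, -41/4, 465/16, -2965/32, 80185/256, -562023/512, 8074605/2048, -59044557/4096, …
ICs: h(0) = 11/2, h′(0) = -41/4.

f: a_k = 1, 3/2, -9/8, 27/16, -405/128, 1701/256, -15309/1024, 72171/2048, …
g: a_k = 2, 4, -4, 8, -20, 56, -168, 528, …
L₀ := lclm(L_f,L_g); ord L₀ ≤ 1+1.
Derive L from L₀ (diff closure).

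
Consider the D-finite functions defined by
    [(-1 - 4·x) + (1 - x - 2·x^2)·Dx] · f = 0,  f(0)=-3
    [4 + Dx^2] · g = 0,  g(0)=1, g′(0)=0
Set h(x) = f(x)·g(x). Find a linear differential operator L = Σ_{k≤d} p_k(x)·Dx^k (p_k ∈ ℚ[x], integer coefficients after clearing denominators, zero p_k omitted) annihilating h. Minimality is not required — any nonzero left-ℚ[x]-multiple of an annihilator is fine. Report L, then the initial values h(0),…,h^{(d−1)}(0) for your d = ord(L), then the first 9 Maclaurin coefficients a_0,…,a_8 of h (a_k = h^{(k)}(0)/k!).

f: a_k = -3, -3, -9, -15, -33, -63, -129, -255, -513, …
g: a_k = 1, 0, -2, 0, 2/3, 0, -4/45, 0, 2/315, …
Product ⇒ symmetric product L₀, ord ≤ 2.
L = (4·x + 8·x^2) + (2 + 8·x)·Dx + (-1 + x + 2·x^2)·Dx^2  (order 2).
h: a_k = -3, -3, -3, -9, -17, -35, -1031/15, -2081/15, -29003/105, …
ICs: h(0) = -3, h′(0) = -3.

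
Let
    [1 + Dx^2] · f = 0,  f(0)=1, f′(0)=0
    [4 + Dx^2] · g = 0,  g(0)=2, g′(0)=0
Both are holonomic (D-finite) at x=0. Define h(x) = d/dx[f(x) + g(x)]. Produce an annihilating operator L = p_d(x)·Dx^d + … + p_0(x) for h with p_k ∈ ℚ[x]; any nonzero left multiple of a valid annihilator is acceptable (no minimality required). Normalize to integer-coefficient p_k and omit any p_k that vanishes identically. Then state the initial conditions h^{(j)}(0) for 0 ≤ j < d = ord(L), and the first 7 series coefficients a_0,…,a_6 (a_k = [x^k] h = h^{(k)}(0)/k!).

f: a_k = 1, 0, -1/2, 0, 1/24, 0, -1/720, …
g: a_k = 2, 0, -4, 0, 4/3, 0, -8/45, …
Sum ⇒ L₀ = lclm(L_f,L_g) in ℚ(x)⟨Dx⟩.
h₀' ⇒ L via d/dx closure of L₀.
L = 4 + 5·Dx^2 + Dx^4  (order 4).
h: a_k = 0, -9, 0, 11/2, 0, -43/40, 0, …
ICs: h(0) = 0, h′(0) = -9, h′′(0) = 0, h′′′(0) = 33.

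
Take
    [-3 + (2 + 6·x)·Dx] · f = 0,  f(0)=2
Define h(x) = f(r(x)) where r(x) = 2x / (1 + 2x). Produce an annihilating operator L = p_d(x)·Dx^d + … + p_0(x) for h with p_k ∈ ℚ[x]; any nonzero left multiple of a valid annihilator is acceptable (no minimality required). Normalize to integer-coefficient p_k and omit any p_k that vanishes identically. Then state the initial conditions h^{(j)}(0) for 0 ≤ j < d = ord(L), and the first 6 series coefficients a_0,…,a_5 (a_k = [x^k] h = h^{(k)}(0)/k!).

L = -3 + (1 + 10·x + 16·x^2)·Dx  (order 1).
h: a_k = 2, 6, -21, 87, -1677/4, 9069/4, …
ICs: h(0) = 2.

f: a_k = 2, 3, -9/4, 27/8, -405/64, 1701/128, …
h₀=f(r): pull back L_f along r ⇒ L₀.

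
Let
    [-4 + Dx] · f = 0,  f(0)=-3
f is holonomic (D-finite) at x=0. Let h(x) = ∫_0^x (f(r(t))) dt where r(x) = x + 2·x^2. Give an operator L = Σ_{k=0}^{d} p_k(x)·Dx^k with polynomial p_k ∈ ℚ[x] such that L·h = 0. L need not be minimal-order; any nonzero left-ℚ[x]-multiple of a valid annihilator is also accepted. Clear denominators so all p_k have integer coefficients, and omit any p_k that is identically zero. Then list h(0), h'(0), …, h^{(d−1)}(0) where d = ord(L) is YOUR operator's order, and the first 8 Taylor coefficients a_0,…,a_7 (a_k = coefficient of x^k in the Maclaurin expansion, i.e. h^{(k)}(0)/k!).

L = (-4 - 16·x)·Dx + Dx^2  (order 2).
h: a_k = 0, -3, -6, -16, -32, -64, -1664/15, -19456/105, …
ICs: h(0) = 0, h′(0) = -3.

f: a_k = -3, -12, -24, -32, -32, -128/5, -256/15, -1024/105, …
L₀ from L_f via x↦r, Dx↦r'^{-1}Dx.
Integrate: L := L₀·Dx.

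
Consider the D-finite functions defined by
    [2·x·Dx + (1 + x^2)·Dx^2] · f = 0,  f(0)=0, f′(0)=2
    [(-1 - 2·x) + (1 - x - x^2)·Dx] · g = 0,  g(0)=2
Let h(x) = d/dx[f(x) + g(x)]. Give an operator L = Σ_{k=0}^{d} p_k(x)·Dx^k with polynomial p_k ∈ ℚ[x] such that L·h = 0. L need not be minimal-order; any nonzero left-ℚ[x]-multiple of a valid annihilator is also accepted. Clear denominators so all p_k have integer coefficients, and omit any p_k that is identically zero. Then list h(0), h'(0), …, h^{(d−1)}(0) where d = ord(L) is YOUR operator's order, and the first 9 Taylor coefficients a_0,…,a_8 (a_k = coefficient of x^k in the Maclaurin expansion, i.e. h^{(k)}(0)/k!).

f: a_k = 0, 2, 0, -2/3, 0, 2/5, 0, -2/7, 0, …
g: a_k = 2, 2, 4, 6, 10, 16, 26, 42, 68, …
h₀=f+g: left-lcm gives L₀, ord ≤ 3.
h=h₀': d/dx-closure on L₀ ⇒ L.
L = (4 - 16·x - 64·x^2 - 72·x^3 - 66·x^4 - 6·x^6) + (-10 - 24·x - 28·x^2 - 60·x^3 - 65·x^4 - 50·x^5 - 3·x^6 - 6·x^7)·Dx + (2 + 2·x + 2·x^2 - 8·x^3 - 5·x^4 - 11·x^5 - 6·x^6 - x^7 - x^8)·Dx^2  (order 2).
h: a_k = 4, 8, 16, 40, 82, 156, 292, 544, 992, …
ICs: h(0) = 4, h′(0) = 8.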